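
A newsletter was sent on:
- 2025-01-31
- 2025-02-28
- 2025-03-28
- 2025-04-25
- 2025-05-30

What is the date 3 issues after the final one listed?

These are Fridays with 28, 28, 28, 35-day gaps.
Each is the final Friday of its month — 2025-01-31 is past the 28th, so '4th Friday' doesn't fit.
Last Friday of June 2025: 2025-06-27.
July 2025 ends with Friday 2025-07-25.
Last Friday of August 2025: 2025-08-29.

2025-08-29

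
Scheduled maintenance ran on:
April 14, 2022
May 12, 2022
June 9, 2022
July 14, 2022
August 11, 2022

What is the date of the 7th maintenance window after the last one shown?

All dates are Thursdays, 28, 28, 35, 28 days apart.
Specifically, the 2nd Thursday of each month.
September 2022 — 2nd Thursday is September 8, 2022.
October 2022 — 2nd Thursday is October 13, 2022.
2nd Thursday of November 2022: November 10, 2022.
2nd Thursday of December 2022: December 8, 2022.
January 2023 — 2nd Thursday is January 12, 2023.
2nd Thursday of February 2023: February 9, 2023.
March 2023 — 2nd Thursday is March 9, 2023.

March 9, 2023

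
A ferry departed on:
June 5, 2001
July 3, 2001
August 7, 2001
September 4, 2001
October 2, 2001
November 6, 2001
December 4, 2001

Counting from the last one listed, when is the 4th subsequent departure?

Gaps: 28, 35, 28, 28, 35, 28 days — a mix of 28 and 35. Every date is a Tuesday.
Each is the 1st Tuesday of its month.
January 2002 — 1st Tuesday is January 1, 2002.
February 2002 — 1st Tuesday is February 5, 2002.
1st Tuesday of March 2002: March 5, 2002.
April 2002 — 1st Tuesday is April 2, 2002.

April 2, 2002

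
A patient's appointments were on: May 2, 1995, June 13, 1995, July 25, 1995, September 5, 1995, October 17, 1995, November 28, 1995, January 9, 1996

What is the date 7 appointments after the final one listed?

October 29, 1996

Every event comes 42 days after the last (42, 42, 42, 42, 42, 42).
January 9, 1996 + 42 days = February 20, 1996.
February 20, 1996 + 42 days = April 2, 1996.
April 2, 1996 + 42 days = May 14, 1996.
May 14, 1996 + 42 days = June 25, 1996.
June 25, 1996 + 42 days = August 6, 1996.
August 6, 1996 + 42 days = September 17, 1996.
September 17, 1996 + 42 days = October 29, 1996.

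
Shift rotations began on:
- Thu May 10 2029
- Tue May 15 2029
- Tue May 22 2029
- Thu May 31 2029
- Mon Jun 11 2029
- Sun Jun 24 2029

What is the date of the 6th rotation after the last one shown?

Intervals are 5, 7, 9, 11, 13 days — an arithmetic progression with common difference 2.
Next gap: 15 days. Sun Jun 24 2029 + 15 days = Mon Jul 9 2029.
Next gap: 17 days. Mon Jul 9 2029 + 17 days = Thu Jul 26 2029.
Next gap: 19 days. Thu Jul 26 2029 + 19 days = Tue Aug 14 2029.
Next gap: 21 days. Tue Aug 14 2029 + 21 days = Tue Sep 4 2029.
Next gap: 23 days. Tue Sep 4 2029 + 23 days = Thu Sep 27 2029.
Next gap: 25 days. Thu Sep 27 2029 + 25 days = Mon Oct 22 2029.

Mon Oct 22 2029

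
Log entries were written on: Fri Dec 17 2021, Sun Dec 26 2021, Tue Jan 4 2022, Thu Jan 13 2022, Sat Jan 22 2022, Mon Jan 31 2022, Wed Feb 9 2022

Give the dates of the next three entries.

Fri Feb 18 2022, Sun Feb 27 2022, Tue Mar 8 2022

Gaps between consecutive events: 9, 9, 9, 9, 9, 9 days — a constant 9-day interval.
Wed Feb 9 2022 + 9 days = Fri Feb 18 2022.
Fri Feb 18 2022 + 9 days = Sun Feb 27 2022.
Sun Feb 27 2022 + 9 days = Tue Mar 8 2022.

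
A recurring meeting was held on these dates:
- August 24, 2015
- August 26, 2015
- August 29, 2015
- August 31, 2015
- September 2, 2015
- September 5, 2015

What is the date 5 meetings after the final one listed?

September 16, 2015

Every event lands on a Monday or Wednesday or Saturday (gaps cycle 2, 3, 2, 2, 3).
So the schedule is: every Monday, Wednesday and Saturday.
The following Monday is September 7, 2015.
The following Wednesday is September 9, 2015.
Next Saturday: September 12, 2015.
The following Monday is September 14, 2015.
Next Wednesday: September 16, 2015.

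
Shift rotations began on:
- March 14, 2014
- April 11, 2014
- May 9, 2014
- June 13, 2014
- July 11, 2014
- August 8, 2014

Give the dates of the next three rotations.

All dates are Fridays, 28, 28, 35, 28, 28 days apart.
Specifically, the 2nd Friday of each month.
September 2014 — 2nd Friday is September 12, 2014.
October 2014 — 2nd Friday is October 10, 2014.
2nd Friday of November 2014: November 14, 2014.

September 12, 2014; October 10, 2014; November 14, 2014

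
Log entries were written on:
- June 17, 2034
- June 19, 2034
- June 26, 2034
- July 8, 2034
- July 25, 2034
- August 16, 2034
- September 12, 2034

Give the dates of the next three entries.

The spacing grows by 5 each time: 2, 7, 12, 17, 22, 27 days.
Next gap: 32 days. September 12, 2034 + 32 days = October 14, 2034.
Next gap: 37 days. October 14, 2034 + 37 days = November 20, 2034.
Next gap: 42 days. November 20, 2034 + 42 days = January 1, 2035.

October 14, 2034; November 20, 2034; January 1, 2035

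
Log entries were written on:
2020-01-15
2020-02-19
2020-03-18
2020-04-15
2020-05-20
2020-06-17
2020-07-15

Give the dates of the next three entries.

All dates are Wednesdays, 35, 28, 28, 35, 28, 28 days apart.
Specifically, the 3rd Wednesday of each month.
August 2020 — 3rd Wednesday is 2020-08-19.
September 2020 — 3rd Wednesday is 2020-09-16.
October 2020 — 3rd Wednesday is 2020-10-21.

2020-08-19, 2020-09-16, 2020-10-21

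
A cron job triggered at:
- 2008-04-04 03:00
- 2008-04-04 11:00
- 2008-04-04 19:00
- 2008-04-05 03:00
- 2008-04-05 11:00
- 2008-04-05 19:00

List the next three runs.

Gaps: 8, 8, 8, 8, 8 hours — each event is 8 hours after the previous one.
2008-04-05 19:00 + 8 h = 2008-04-06 03:00.
2008-04-06 03:00 + 8 h = 2008-04-06 11:00.
2008-04-06 11:00 + 8 h = 2008-04-06 19:00.

2008-04-06 03:00, 2008-04-06 11:00, 2008-04-06 19:00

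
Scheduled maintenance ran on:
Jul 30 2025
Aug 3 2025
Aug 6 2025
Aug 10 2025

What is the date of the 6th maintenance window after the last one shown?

The gap pattern 4, 3, 4 repeats every 2 events.
These are the Wednesdays and Sundays of each week.
Next Wednesday: Aug 13 2025.
The following Sunday is Aug 17 2025.
The following Wednesday is Aug 20 2025.
Next Sunday: Aug 24 2025.
The following Wednesday is Aug 27 2025.
The following Sunday is Aug 31 2025.

Aug 31 2025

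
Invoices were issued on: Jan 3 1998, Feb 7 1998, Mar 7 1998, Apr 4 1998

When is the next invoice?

All dates are Saturdays, 35, 28, 28 days apart.
Specifically, the 1st Saturday of each month.
1st Saturday of May 1998: May 2 1998.

May 2 1998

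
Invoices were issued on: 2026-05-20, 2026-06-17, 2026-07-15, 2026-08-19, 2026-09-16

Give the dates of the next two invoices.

These are Wednesdays at 28- or 35-day spacing (28, 28, 35, 28).
The pattern: 3rd Wednesday of the month.
October 2026 — 3rd Wednesday is 2026-10-21.
November 2026 — 3rd Wednesday is 2026-11-18.

2026-10-21, 2026-11-18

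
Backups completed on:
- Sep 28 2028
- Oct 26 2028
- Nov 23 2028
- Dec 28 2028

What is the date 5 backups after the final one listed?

May 24 2029

All dates are Thursdays, 28, 28, 35 days apart.
Specifically, the 4th Thursday of each month.
4th Thursday of January 2029: Jan 25 2029.
February 2029 — 4th Thursday is Feb 22 2029.
4th Thursday of March 2029: Mar 22 2029.
April 2029 — 4th Thursday is Apr 26 2029.
4th Thursday of May 2029: May 24 2029.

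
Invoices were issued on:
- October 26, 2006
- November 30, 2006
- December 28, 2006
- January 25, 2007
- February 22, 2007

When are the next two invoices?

Every date is a Thursday; gaps 35, 28, 28, 28 days.
Each is the last Thursday of its month (at least one falls on the 29th or later, ruling out '4th Thursday').
March 2007 ends with Thursday March 29, 2007.
April 2007 ends with Thursday April 26, 2007.

March 29, 2007; April 26, 2007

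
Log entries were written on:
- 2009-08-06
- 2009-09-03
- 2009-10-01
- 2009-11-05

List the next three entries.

2009-12-03, 2010-01-07, 2010-02-04

All dates are Thursdays, 28, 28, 35 days apart.
Specifically, the 1st Thursday of each month.
1st Thursday of December 2009: 2009-12-03.
1st Thursday of January 2010: 2010-01-07.
1st Thursday of February 2010: 2010-02-04.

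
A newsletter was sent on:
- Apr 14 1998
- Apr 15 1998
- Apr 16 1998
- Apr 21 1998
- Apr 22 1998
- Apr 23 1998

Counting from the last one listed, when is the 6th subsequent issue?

May 7 1998

Every event lands on a Tuesday or Wednesday or Thursday (gaps cycle 1, 1, 5, 1, 1).
So the schedule is: every Tuesday, Wednesday and Thursday.
The following Tuesday is Apr 28 1998.
The following Wednesday is Apr 29 1998.
Next Thursday: Apr 30 1998.
The following Tuesday is May 5 1998.
The following Wednesday is May 6 1998.
The following Thursday is May 7 1998.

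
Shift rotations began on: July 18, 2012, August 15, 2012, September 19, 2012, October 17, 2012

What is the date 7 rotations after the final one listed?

May 15, 2013

All dates are Wednesdays, 28, 35, 28 days apart.
Specifically, the 3rd Wednesday of each month.
3rd Wednesday of November 2012: November 21, 2012.
3rd Wednesday of December 2012: December 19, 2012.
January 2013 — 3rd Wednesday is January 16, 2013.
3rd Wednesday of February 2013: February 20, 2013.
March 2013 — 3rd Wednesday is March 20, 2013.
April 2013 — 3rd Wednesday is April 17, 2013.
May 2013 — 3rd Wednesday is May 15, 2013.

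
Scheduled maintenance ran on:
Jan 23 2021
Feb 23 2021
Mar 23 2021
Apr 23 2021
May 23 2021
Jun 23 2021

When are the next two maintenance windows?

The day-of-month is always 23 (31, 28, 31, 30, 31 days between events).
So this recurs on the 23rd of each month.
July 2021: Jul 23 2021.
Next: August 2021 → Aug 23 2021.

Jul 23 2021, Aug 23 2021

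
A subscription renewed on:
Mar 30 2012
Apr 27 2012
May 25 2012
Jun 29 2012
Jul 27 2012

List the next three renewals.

Aug 31 2012, Sep 28 2012, Oct 26 2012

All Fridays; the gaps (28, 28, 35, 28) vary with month length.
This is the last Friday of each month.
August 2012 ends with Friday Aug 31 2012.
Last Friday of September 2012: Sep 28 2012.
October 2012 ends with Friday Oct 26 2012.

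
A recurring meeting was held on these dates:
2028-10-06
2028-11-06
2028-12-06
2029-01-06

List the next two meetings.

2029-02-06, 2029-03-06

Gaps: 31, 30, 31 days — not constant. Every event is on the 6th of the month.
Pattern: the 6th of each month.
February 2029: 2029-02-06.
March 2029: 2029-03-06.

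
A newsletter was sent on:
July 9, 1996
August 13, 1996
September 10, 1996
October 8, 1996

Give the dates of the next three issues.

Gaps: 35, 28, 28 days — a mix of 28 and 35. Every date is a Tuesday.
Each is the 2nd Tuesday of its month.
2nd Tuesday of November 1996: November 12, 1996.
2nd Tuesday of December 1996: December 10, 1996.
2nd Tuesday of January 1997: January 14, 1997.

November 12, 1996; December 10, 1996; January 14, 1997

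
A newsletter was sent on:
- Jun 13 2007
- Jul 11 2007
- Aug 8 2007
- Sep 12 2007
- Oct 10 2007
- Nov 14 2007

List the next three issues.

Gaps: 28, 28, 35, 28, 35 days — a mix of 28 and 35. Every date is a Wednesday.
Each is the 2nd Wednesday of its month.
2nd Wednesday of December 2007: Dec 12 2007.
January 2008 — 2nd Wednesday is Jan 9 2008.
February 2008 — 2nd Wednesday is Feb 13 2008.

Dec 12 2007, Jan 9 2008, Feb 13 2008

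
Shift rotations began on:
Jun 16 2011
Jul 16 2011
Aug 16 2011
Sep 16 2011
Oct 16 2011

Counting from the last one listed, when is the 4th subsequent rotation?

Each date is the 16th; the gaps (30, 31, 31, 30) track the month lengths.
The rule is the 16th of each month.
Next: November 2011 → Nov 16 2011.
Next: December 2011 → Dec 16 2011.
January 2012: Jan 16 2012.
February 2012: Feb 16 2012.

Feb 16 2012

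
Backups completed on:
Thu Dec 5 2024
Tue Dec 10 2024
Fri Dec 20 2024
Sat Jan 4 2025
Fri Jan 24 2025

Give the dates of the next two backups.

Tue Feb 18 2025, Thu Mar 20 2025

Intervals are 5, 10, 15, 20 days — an arithmetic progression with common difference 5.
Next gap: 25 days. Fri Jan 24 2025 + 25 days = Tue Feb 18 2025.
Next gap: 30 days. Tue Feb 18 2025 + 30 days = Thu Mar 20 2025.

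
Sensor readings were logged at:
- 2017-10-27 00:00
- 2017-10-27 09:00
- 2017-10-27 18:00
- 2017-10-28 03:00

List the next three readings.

Gaps: 9, 9, 9 hours — each event is 9 hours after the previous one.
2017-10-28 03:00 + 9 h = 2017-10-28 12:00.
2017-10-28 12:00 + 9 h = 2017-10-28 21:00.
2017-10-28 21:00 + 9 h = 2017-10-29 06:00.

2017-10-28 12:00, 2017-10-28 21:00, 2017-10-29 06:00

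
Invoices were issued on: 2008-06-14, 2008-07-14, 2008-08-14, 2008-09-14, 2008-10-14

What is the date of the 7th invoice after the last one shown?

2009-05-14

Each date is the 14th; the gaps (30, 31, 31, 30) track the month lengths.
The rule is the 14th of each month.
Next: November 2008 → 2008-11-14.
December 2008: 2008-12-14.
January 2009: 2009-01-14.
Next: February 2009 → 2009-02-14.
March 2009: 2009-03-14.
Next: April 2009 → 2009-04-14.
May 2009: 2009-05-14.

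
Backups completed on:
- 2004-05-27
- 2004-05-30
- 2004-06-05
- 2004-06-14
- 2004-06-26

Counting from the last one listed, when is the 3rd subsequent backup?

Gaps: 3, 6, 9, 12 days — each gap is 3 larger than the previous one.
Next gap: 15 days. 2004-06-26 + 15 days = 2004-07-11.
Next gap: 18 days. 2004-07-11 + 18 days = 2004-07-29.
Next gap: 21 days. 2004-07-29 + 21 days = 2004-08-19.

2004-08-19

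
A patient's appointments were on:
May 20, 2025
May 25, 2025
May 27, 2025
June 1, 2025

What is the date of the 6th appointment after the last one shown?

June 22, 2025

Every event lands on a Tuesday or Sunday (gaps cycle 5, 2, 5).
So the schedule is: every Tuesday and Sunday.
The following Tuesday is June 3, 2025.
The following Sunday is June 8, 2025.
The following Tuesday is June 10, 2025.
The following Sunday is June 15, 2025.
Next Tuesday: June 17, 2025.
Next Sunday: June 22, 2025.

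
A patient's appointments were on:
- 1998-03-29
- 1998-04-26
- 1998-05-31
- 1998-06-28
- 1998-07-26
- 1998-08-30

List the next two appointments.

These are Sundays with 28, 35, 28, 28, 35-day gaps.
Each is the final Sunday of its month — 1998-03-29 is past the 28th, so '4th Sunday' doesn't fit.
Last Sunday of September 1998: 1998-09-27.
Last Sunday of October 1998: 1998-10-25.

1998-09-27, 1998-10-25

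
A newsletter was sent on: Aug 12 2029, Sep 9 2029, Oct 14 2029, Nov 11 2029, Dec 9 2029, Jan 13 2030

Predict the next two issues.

Feb 10 2030, Mar 10 2030

Gaps: 28, 35, 28, 28, 35 days — a mix of 28 and 35. Every date is a Sunday.
Each is the 2nd Sunday of its month.
February 2030 — 2nd Sunday is Feb 10 2030.
2nd Sunday of March 2030: Mar 10 2030.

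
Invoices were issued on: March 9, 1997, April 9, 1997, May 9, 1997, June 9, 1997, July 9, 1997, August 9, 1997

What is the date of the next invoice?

Each date is the 9th; the gaps (31, 30, 31, 30, 31) track the month lengths.
The rule is the 9th of each month.
September 1997: September 9, 1997.

September 9, 1997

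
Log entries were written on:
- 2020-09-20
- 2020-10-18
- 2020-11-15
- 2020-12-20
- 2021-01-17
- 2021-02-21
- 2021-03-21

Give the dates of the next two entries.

2021-04-18, 2021-05-16

Gaps: 28, 28, 35, 28, 35, 28 days — a mix of 28 and 35. Every date is a Sunday.
Each is the 3rd Sunday of its month.
3rd Sunday of April 2021: 2021-04-18.
3rd Sunday of May 2021: 2021-05-16.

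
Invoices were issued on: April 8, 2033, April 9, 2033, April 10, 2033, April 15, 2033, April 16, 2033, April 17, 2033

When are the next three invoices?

Every event lands on a Friday or Saturday or Sunday (gaps cycle 1, 1, 5, 1, 1).
So the schedule is: every Friday, Saturday and Sunday.
Next Friday: April 22, 2033.
Next Saturday: April 23, 2033.
The following Sunday is April 24, 2033.

April 22, 2033; April 23, 2033; April 24, 2033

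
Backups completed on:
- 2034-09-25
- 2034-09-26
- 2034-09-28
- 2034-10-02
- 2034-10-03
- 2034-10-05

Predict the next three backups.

2034-10-09, 2034-10-10, 2034-10-12

The gap pattern 1, 2, 4, 1, 2 repeats every 3 events.
These are the Mondays, Tuesdays and Thursdays of each week.
Next Monday: 2034-10-09.
Next Tuesday: 2034-10-10.
The following Thursday is 2034-10-12.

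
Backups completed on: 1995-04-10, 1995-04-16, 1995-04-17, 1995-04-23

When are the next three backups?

1995-04-24, 1995-04-30, 1995-05-01

Gaps: 6, 1, 6 days — not constant, but cyclic with period 2.
The events fall on every Monday and Sunday.
Next Monday: 1995-04-24.
Next Sunday: 1995-04-30.
Next Monday: 1995-05-01.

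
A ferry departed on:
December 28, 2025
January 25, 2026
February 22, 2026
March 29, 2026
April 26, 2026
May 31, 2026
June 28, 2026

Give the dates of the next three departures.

All Sundays; the gaps (28, 28, 35, 28, 35, 28) vary with month length.
This is the last Sunday of each month.
Last Sunday of July 2026: July 26, 2026.
Last Sunday of August 2026: August 30, 2026.
September 2026 ends with Sunday September 27, 2026.

July 26, 2026; August 30, 2026; September 27, 2026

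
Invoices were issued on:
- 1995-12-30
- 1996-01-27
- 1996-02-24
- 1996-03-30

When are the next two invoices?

1996-04-27, 1996-05-25

These are Saturdays with 28, 28, 35-day gaps.
Each is the final Saturday of its month — 1995-12-30 is past the 28th, so '4th Saturday' doesn't fit.
Last Saturday of April 1996: 1996-04-27.
May 1996 ends with Saturday 1996-05-25.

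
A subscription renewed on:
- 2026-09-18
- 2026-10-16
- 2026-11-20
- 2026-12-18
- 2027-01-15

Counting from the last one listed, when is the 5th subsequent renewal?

All dates are Fridays, 28, 35, 28, 28 days apart.
Specifically, the 3rd Friday of each month.
February 2027 — 3rd Friday is 2027-02-19.
3rd Friday of March 2027: 2027-03-19.
April 2027 — 3rd Friday is 2027-04-16.
May 2027 — 3rd Friday is 2027-05-21.
June 2027 — 3rd Friday is 2027-06-18.

2027-06-18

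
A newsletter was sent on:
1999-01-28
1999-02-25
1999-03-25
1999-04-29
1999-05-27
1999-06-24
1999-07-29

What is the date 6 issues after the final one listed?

Every date is a Thursday; gaps 28, 28, 35, 28, 28, 35 days.
Each is the last Thursday of its month (at least one falls on the 29th or later, ruling out '4th Thursday').
Last Thursday of August 1999: 1999-08-26.
Last Thursday of September 1999: 1999-09-30.
October 1999 ends with Thursday 1999-10-28.
November 1999 ends with Thursday 1999-11-25.
Last Thursday of December 1999: 1999-12-30.
Last Thursday of January 2000: 2000-01-27.

2000-01-27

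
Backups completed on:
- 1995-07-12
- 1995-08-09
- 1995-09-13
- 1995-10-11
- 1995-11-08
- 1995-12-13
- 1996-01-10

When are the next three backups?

1996-02-14, 1996-03-13, 1996-04-10

These are Wednesdays at 28- or 35-day spacing (28, 35, 28, 28, 35, 28).
The pattern: 2nd Wednesday of the month.
2nd Wednesday of February 1996: 1996-02-14.
2nd Wednesday of March 1996: 1996-03-13.
2nd Wednesday of April 1996: 1996-04-10.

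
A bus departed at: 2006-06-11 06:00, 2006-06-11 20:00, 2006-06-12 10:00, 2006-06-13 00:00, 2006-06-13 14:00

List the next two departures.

2006-06-14 04:00, 2006-06-14 18:00

The interval is a steady 14 hours (14, 14, 14, 14).
2006-06-13 14:00 + 14 h = 2006-06-14 04:00.
2006-06-14 04:00 + 14 h = 2006-06-14 18:00.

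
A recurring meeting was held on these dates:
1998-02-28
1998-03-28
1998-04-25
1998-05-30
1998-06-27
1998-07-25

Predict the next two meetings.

1998-08-29, 1998-09-26

All Saturdays; the gaps (28, 28, 35, 28, 28) vary with month length.
This is the last Saturday of each month.
Last Saturday of August 1998: 1998-08-29.
September 1998 ends with Saturday 1998-09-26.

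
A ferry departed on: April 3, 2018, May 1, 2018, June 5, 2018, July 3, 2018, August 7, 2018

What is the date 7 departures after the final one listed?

March 5, 2019

These are Tuesdays at 28- or 35-day spacing (28, 35, 28, 35).
The pattern: 1st Tuesday of the month.
1st Tuesday of September 2018: September 4, 2018.
1st Tuesday of October 2018: October 2, 2018.
November 2018 — 1st Tuesday is November 6, 2018.
1st Tuesday of December 2018: December 4, 2018.
January 2019 — 1st Tuesday is January 1, 2019.
1st Tuesday of February 2019: February 5, 2019.
1st Tuesday of March 2019: March 5, 2019.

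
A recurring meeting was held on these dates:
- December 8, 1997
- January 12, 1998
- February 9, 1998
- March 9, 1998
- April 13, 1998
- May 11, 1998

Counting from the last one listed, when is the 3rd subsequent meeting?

August 10, 1998

These are Mondays at 28- or 35-day spacing (35, 28, 28, 35, 28).
The pattern: 2nd Monday of the month.
2nd Monday of June 1998: June 8, 1998.
2nd Monday of July 1998: July 13, 1998.
2nd Monday of August 1998: August 10, 1998.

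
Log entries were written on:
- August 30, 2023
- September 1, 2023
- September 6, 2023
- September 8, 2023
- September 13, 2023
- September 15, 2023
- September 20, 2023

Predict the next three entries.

September 22, 2023; September 27, 2023; September 29, 2023

Every event lands on a Wednesday or Friday (gaps cycle 2, 5, 2, 5, 2, 5).
So the schedule is: every Wednesday and Friday.
The following Friday is September 22, 2023.
Next Wednesday: September 27, 2023.
Next Friday: September 29, 2023.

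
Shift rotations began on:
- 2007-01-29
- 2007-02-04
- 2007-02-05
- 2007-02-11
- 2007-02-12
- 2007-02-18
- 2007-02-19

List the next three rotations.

2007-02-25, 2007-02-26, 2007-03-04

Every event lands on a Monday or Sunday (gaps cycle 6, 1, 6, 1, 6, 1).
So the schedule is: every Monday and Sunday.
The following Sunday is 2007-02-25.
The following Monday is 2007-02-26.
The following Sunday is 2007-03-04.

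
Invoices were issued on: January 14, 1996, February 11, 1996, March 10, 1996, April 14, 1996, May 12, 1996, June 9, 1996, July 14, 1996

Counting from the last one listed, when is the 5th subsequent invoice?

December 8, 1996

These are Sundays at 28- or 35-day spacing (28, 28, 35, 28, 28, 35).
The pattern: 2nd Sunday of the month.
August 1996 — 2nd Sunday is August 11, 1996.
2nd Sunday of September 1996: September 8, 1996.
2nd Sunday of October 1996: October 13, 1996.
November 1996 — 2nd Sunday is November 10, 1996.
December 1996 — 2nd Sunday is December 8, 1996.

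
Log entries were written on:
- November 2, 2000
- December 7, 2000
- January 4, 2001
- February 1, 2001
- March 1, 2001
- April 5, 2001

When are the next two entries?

May 3, 2001; June 7, 2001

These are Thursdays at 28- or 35-day spacing (35, 28, 28, 28, 35).
The pattern: 1st Thursday of the month.
1st Thursday of May 2001: May 3, 2001.
June 2001 — 1st Thursday is June 7, 2001.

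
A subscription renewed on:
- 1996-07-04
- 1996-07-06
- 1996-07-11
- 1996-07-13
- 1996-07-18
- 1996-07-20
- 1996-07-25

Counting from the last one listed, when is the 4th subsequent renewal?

1996-08-08

Every event lands on a Thursday or Saturday (gaps cycle 2, 5, 2, 5, 2, 5).
So the schedule is: every Thursday and Saturday.
Next Saturday: 1996-07-27.
Next Thursday: 1996-08-01.
Next Saturday: 1996-08-03.
The following Thursday is 1996-08-08.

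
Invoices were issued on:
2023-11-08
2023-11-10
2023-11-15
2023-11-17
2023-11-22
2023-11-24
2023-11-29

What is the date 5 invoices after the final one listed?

Every event lands on a Wednesday or Friday (gaps cycle 2, 5, 2, 5, 2, 5).
So the schedule is: every Wednesday and Friday.
The following Friday is 2023-12-01.
The following Wednesday is 2023-12-06.
The following Friday is 2023-12-08.
The following Wednesday is 2023-12-13.
Next Friday: 2023-12-15.

2023-12-15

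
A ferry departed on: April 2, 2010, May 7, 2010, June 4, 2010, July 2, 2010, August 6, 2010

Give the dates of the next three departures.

September 3, 2010; October 1, 2010; November 5, 2010

Gaps: 35, 28, 28, 35 days — a mix of 28 and 35. Every date is a Friday.
Each is the 1st Friday of its month.
September 2010 — 1st Friday is September 3, 2010.
1st Friday of October 2010: October 1, 2010.
1st Friday of November 2010: November 5, 2010.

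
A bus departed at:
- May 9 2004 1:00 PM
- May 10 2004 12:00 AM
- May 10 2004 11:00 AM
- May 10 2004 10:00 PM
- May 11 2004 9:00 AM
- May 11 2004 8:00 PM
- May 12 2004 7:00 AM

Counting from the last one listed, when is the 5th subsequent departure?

Spacing: 11, 11, 11, 11, 11, 11 h — constant 11 h.
May 12 2004 7:00 AM + 11 h = May 12 2004 6:00 PM.
May 12 2004 6:00 PM + 11 h = May 13 2004 5:00 AM.
May 13 2004 5:00 AM + 11 h = May 13 2004 4:00 PM.
May 13 2004 4:00 PM + 11 h = May 14 2004 3:00 AM.
May 14 2004 3:00 AM + 11 h = May 14 2004 2:00 PM.

May 14 2004 2:00 PM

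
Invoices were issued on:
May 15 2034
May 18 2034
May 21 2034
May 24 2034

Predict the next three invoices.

May 27 2034, May 30 2034, Jun 2 2034

The spacing is 3, 3, 3 days — always 3 days.
May 24 2034 + 3 days = May 27 2034.
May 27 2034 + 3 days = May 30 2034.
May 30 2034 + 3 days = Jun 2 2034.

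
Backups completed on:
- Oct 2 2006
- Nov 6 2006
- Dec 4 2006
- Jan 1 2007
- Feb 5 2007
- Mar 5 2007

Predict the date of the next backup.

Gaps: 35, 28, 28, 35, 28 days — a mix of 28 and 35. Every date is a Monday.
Each is the 1st Monday of its month.
1st Monday of April 2007: Apr 2 2007.

Apr 2 2007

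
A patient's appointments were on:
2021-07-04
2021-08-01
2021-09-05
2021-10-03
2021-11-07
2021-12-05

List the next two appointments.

All dates are Sundays, 28, 35, 28, 35, 28 days apart.
Specifically, the 1st Sunday of each month.
January 2022 — 1st Sunday is 2022-01-02.
1st Sunday of February 2022: 2022-02-06.

2022-01-02, 2022-02-06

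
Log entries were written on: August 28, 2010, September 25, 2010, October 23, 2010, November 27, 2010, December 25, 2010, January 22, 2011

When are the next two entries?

February 26, 2011; March 26, 2011

These are Saturdays at 28- or 35-day spacing (28, 28, 35, 28, 28).
The pattern: 4th Saturday of the month.
4th Saturday of February 2011: February 26, 2011.
4th Saturday of March 2011: March 26, 2011.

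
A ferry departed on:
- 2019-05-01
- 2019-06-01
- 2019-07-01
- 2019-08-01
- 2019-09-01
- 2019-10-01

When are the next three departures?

2019-11-01, 2019-12-01, 2020-01-01

Gaps: 31, 30, 31, 31, 30 days — not constant. Every event is on the 1st of the month.
Pattern: the 1st of each month.
November 2019: 2019-11-01.
Next: December 2019 → 2019-12-01.
January 2020: 2020-01-01.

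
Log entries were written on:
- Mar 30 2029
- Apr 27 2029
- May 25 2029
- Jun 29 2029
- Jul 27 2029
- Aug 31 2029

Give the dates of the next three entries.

Sep 28 2029, Oct 26 2029, Nov 30 2029

Every date is a Friday; gaps 28, 28, 35, 28, 35 days.
Each is the last Friday of its month (at least one falls on the 29th or later, ruling out '4th Friday').
Last Friday of September 2029: Sep 28 2029.
Last Friday of October 2029: Oct 26 2029.
November 2029 ends with Friday Nov 30 2029.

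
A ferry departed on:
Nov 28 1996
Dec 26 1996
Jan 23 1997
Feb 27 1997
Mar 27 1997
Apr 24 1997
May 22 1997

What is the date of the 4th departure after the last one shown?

Sep 25 1997

All dates are Thursdays, 28, 28, 35, 28, 28, 28 days apart.
Specifically, the 4th Thursday of each month.
4th Thursday of June 1997: Jun 26 1997.
July 1997 — 4th Thursday is Jul 24 1997.
4th Thursday of August 1997: Aug 28 1997.
September 1997 — 4th Thursday is Sep 25 1997.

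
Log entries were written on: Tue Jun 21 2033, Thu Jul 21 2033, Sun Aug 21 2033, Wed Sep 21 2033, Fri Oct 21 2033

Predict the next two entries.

Mon Nov 21 2033, Wed Dec 21 2033

Gaps: 30, 31, 31, 30 days — not constant. Every event is on the 21st of the month.
Pattern: the 21st of each month.
November 2033: Mon Nov 21 2033.
Next: December 2033 → Wed Dec 21 2033.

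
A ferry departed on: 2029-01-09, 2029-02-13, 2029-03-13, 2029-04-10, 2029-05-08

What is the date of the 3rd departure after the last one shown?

Gaps: 35, 28, 28, 28 days — a mix of 28 and 35. Every date is a Tuesday.
Each is the 2nd Tuesday of its month.
2nd Tuesday of June 2029: 2029-06-12.
July 2029 — 2nd Tuesday is 2029-07-10.
August 2029 — 2nd Tuesday is 2029-08-14.

2029-08-14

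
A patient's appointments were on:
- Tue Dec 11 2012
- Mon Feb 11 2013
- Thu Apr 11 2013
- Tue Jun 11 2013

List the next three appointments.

Each date is the 11th; the gaps (62, 59, 61) track the month lengths.
The rule is the 11th of every 2 months.
Next: August 2013 → Sun Aug 11 2013.
October 2013: Fri Oct 11 2013.
December 2013: Wed Dec 11 2013.

Sun Aug 11 2013, Fri Oct 11 2013, Wed Dec 11 2013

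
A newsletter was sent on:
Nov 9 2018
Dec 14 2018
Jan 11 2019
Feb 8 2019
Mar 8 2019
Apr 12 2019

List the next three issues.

May 10 2019, Jun 14 2019, Jul 12 2019

All dates are Fridays, 35, 28, 28, 28, 35 days apart.
Specifically, the 2nd Friday of each month.
2nd Friday of May 2019: May 10 2019.
2nd Friday of June 2019: Jun 14 2019.
July 2019 — 2nd Friday is Jul 12 2019.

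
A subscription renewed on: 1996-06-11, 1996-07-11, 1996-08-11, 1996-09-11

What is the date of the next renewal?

1996-10-11

Each date is the 11th; the gaps (30, 31, 31) track the month lengths.
The rule is the 11th of each month.
October 1996: 1996-10-11.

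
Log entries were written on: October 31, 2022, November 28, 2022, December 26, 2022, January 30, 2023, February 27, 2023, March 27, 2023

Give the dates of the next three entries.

April 24, 2023; May 29, 2023; June 26, 2023

All Mondays; the gaps (28, 28, 35, 28, 28) vary with month length.
This is the last Monday of each month.
April 2023 ends with Monday April 24, 2023.
Last Monday of May 2023: May 29, 2023.
June 2023 ends with Monday June 26, 2023.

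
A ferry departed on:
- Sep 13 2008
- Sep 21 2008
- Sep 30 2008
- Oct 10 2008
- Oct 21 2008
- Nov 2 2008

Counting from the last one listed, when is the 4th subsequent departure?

The spacing grows by 1 each time: 8, 9, 10, 11, 12 days.
Next gap: 13 days. Nov 2 2008 + 13 days = Nov 15 2008.
Next gap: 14 days. Nov 15 2008 + 14 days = Nov 29 2008.
Next gap: 15 days. Nov 29 2008 + 15 days = Dec 14 2008.
Next gap: 16 days. Dec 14 2008 + 16 days = Dec 30 2008.

Dec 30 2008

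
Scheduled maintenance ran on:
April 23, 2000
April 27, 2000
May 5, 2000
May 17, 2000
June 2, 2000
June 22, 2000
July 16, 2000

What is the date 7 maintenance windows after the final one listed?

April 22, 2001

Intervals are 4, 8, 12, 16, 20, 24 days — an arithmetic progression with common difference 4.
Next gap: 28 days. July 16, 2000 + 28 days = August 13, 2000.
Next gap: 32 days. August 13, 2000 + 32 days = September 14, 2000.
Next gap: 36 days. September 14, 2000 + 36 days = October 20, 2000.
Next gap: 40 days. October 20, 2000 + 40 days = November 29, 2000.
Next gap: 44 days. November 29, 2000 + 44 days = January 12, 2001.
Next gap: 48 days. January 12, 2001 + 48 days = March 1, 2001.
Next gap: 52 days. March 1, 2001 + 52 days = April 22, 2001.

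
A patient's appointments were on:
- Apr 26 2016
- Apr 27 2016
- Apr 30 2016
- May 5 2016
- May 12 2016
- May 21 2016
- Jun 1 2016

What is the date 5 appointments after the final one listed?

Aug 25 2016

Intervals are 1, 3, 5, 7, 9, 11 days — an arithmetic progression with common difference 2.
Next gap: 13 days. Jun 1 2016 + 13 days = Jun 14 2016.
Next gap: 15 days. Jun 14 2016 + 15 days = Jun 29 2016.
Next gap: 17 days. Jun 29 2016 + 17 days = Jul 16 2016.
Next gap: 19 days. Jul 16 2016 + 19 days = Aug 4 2016.
Next gap: 21 days. Aug 4 2016 + 21 days = Aug 25 2016.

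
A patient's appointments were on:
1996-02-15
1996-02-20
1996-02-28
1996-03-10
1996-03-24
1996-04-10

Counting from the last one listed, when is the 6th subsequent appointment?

1996-09-22

Intervals are 5, 8, 11, 14, 17 days — an arithmetic progression with common difference 3.
Next gap: 20 days. 1996-04-10 + 20 days = 1996-04-30.
Next gap: 23 days. 1996-04-30 + 23 days = 1996-05-23.
Next gap: 26 days. 1996-05-23 + 26 days = 1996-06-18.
Next gap: 29 days. 1996-06-18 + 29 days = 1996-07-17.
Next gap: 32 days. 1996-07-17 + 32 days = 1996-08-18.
Next gap: 35 days. 1996-08-18 + 35 days = 1996-09-22.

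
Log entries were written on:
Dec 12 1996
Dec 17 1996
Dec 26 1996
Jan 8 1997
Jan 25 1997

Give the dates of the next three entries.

Feb 15 1997, Mar 12 1997, Apr 10 1997

Intervals are 5, 9, 13, 17 days — an arithmetic progression with common difference 4.
Next gap: 21 days. Jan 25 1997 + 21 days = Feb 15 1997.
Next gap: 25 days. Feb 15 1997 + 25 days = Mar 12 1997.
Next gap: 29 days. Mar 12 1997 + 29 days = Apr 10 1997.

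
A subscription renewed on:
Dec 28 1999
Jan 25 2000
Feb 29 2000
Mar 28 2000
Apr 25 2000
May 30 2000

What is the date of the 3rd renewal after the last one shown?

These are Tuesdays with 28, 35, 28, 28, 35-day gaps.
Each is the final Tuesday of its month — Feb 29 2000 is past the 28th, so '4th Tuesday' doesn't fit.
Last Tuesday of June 2000: Jun 27 2000.
July 2000 ends with Tuesday Jul 25 2000.
August 2000 ends with Tuesday Aug 29 2000.

Aug 29 2000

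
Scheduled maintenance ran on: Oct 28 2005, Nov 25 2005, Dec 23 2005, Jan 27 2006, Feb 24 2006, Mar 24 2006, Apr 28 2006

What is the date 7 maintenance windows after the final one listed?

These are Fridays at 28- or 35-day spacing (28, 28, 35, 28, 28, 35).
The pattern: 4th Friday of the month.
May 2006 — 4th Friday is May 26 2006.
June 2006 — 4th Friday is Jun 23 2006.
July 2006 — 4th Friday is Jul 28 2006.
August 2006 — 4th Friday is Aug 25 2006.
September 2006 — 4th Friday is Sep 22 2006.
4th Friday of October 2006: Oct 27 2006.
4th Friday of November 2006: Nov 24 2006.

Nov 24 2006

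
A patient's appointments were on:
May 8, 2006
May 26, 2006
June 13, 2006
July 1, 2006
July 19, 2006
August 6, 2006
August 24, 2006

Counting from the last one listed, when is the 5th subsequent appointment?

Every event comes 18 days after the last (18, 18, 18, 18, 18, 18).
August 24, 2006 + 18 days = September 11, 2006.
September 11, 2006 + 18 days = September 29, 2006.
September 29, 2006 + 18 days = October 17, 2006.
October 17, 2006 + 18 days = November 4, 2006.
November 4, 2006 + 18 days = November 22, 2006.

November 22, 2006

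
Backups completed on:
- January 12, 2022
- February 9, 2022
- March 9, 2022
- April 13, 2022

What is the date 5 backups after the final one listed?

These are Wednesdays at 28- or 35-day spacing (28, 28, 35).
The pattern: 2nd Wednesday of the month.
2nd Wednesday of May 2022: May 11, 2022.
2nd Wednesday of June 2022: June 8, 2022.
2nd Wednesday of July 2022: July 13, 2022.
2nd Wednesday of August 2022: August 10, 2022.
September 2022 — 2nd Wednesday is September 14, 2022.

September 14, 2022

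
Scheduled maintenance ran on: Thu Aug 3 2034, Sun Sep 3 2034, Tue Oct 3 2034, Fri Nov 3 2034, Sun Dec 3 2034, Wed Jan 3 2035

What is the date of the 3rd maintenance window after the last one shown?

Tue Apr 3 2035

Gaps: 31, 30, 31, 30, 31 days — not constant. Every event is on the 3rd of the month.
Pattern: the 3rd of each month.
February 2035: Sat Feb 3 2035.
March 2035: Sat Mar 3 2035.
April 2035: Tue Apr 3 2035.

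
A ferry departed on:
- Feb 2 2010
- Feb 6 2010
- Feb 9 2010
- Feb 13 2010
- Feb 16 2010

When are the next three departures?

Gaps: 4, 3, 4, 3 days — not constant, but cyclic with period 2.
The events fall on every Tuesday and Saturday.
The following Saturday is Feb 20 2010.
The following Tuesday is Feb 23 2010.
The following Saturday is Feb 27 2010.

Feb 20 2010, Feb 23 2010, Feb 27 2010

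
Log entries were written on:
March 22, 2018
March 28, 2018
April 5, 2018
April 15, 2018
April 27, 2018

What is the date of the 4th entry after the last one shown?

July 4, 2018

Intervals are 6, 8, 10, 12 days — an arithmetic progression with common difference 2.
Next gap: 14 days. April 27, 2018 + 14 days = May 11, 2018.
Next gap: 16 days. May 11, 2018 + 16 days = May 27, 2018.
Next gap: 18 days. May 27, 2018 + 18 days = June 14, 2018.
Next gap: 20 days. June 14, 2018 + 20 days = July 4, 2018.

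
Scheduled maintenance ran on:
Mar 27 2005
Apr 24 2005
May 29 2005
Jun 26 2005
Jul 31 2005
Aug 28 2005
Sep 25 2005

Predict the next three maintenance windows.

Every date is a Sunday; gaps 28, 35, 28, 35, 28, 28 days.
Each is the last Sunday of its month (at least one falls on the 29th or later, ruling out '4th Sunday').
October 2005 ends with Sunday Oct 30 2005.
November 2005 ends with Sunday Nov 27 2005.
Last Sunday of December 2005: Dec 25 2005.

Oct 30 2005, Nov 27 2005, Dec 25 2005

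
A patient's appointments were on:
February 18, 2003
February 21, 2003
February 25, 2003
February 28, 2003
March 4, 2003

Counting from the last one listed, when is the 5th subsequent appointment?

March 21, 2003

Gaps: 3, 4, 3, 4 days — not constant, but cyclic with period 2.
The events fall on every Tuesday and Friday.
The following Friday is March 7, 2003.
Next Tuesday: March 11, 2003.
The following Friday is March 14, 2003.
The following Tuesday is March 18, 2003.
The following Friday is March 21, 2003.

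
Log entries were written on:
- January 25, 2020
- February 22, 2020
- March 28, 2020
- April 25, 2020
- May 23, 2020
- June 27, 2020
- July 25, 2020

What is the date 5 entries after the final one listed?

These are Saturdays at 28- or 35-day spacing (28, 35, 28, 28, 35, 28).
The pattern: 4th Saturday of the month.
August 2020 — 4th Saturday is August 22, 2020.
4th Saturday of September 2020: September 26, 2020.
October 2020 — 4th Saturday is October 24, 2020.
November 2020 — 4th Saturday is November 28, 2020.
4th Saturday of December 2020: December 26, 2020.

December 26, 2020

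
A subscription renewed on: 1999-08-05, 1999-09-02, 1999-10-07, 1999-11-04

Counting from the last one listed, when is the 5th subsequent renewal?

Gaps: 28, 35, 28 days — a mix of 28 and 35. Every date is a Thursday.
Each is the 1st Thursday of its month.
December 1999 — 1st Thursday is 1999-12-02.
January 2000 — 1st Thursday is 2000-01-06.
February 2000 — 1st Thursday is 2000-02-03.
March 2000 — 1st Thursday is 2000-03-02.
1st Thursday of April 2000: 2000-04-06.

2000-04-06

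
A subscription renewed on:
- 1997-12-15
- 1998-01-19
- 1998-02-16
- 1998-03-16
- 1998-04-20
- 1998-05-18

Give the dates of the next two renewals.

All dates are Mondays, 35, 28, 28, 35, 28 days apart.
Specifically, the 3rd Monday of each month.
3rd Monday of June 1998: 1998-06-15.
3rd Monday of July 1998: 1998-07-20.

1998-06-15, 1998-07-20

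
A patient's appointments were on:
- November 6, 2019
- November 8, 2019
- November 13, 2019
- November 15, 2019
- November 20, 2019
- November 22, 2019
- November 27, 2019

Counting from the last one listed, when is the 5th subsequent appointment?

December 13, 2019

The gap pattern 2, 5, 2, 5, 2, 5 repeats every 2 events.
These are the Wednesdays and Fridays of each week.
The following Friday is November 29, 2019.
Next Wednesday: December 4, 2019.
The following Friday is December 6, 2019.
The following Wednesday is December 11, 2019.
Next Friday: December 13, 2019.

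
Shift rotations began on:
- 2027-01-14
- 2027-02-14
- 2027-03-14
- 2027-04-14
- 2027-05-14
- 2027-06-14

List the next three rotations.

Each date is the 14th; the gaps (31, 28, 31, 30, 31) track the month lengths.
The rule is the 14th of each month.
July 2027: 2027-07-14.
August 2027: 2027-08-14.
September 2027: 2027-09-14.

2027-07-14, 2027-08-14, 2027-09-14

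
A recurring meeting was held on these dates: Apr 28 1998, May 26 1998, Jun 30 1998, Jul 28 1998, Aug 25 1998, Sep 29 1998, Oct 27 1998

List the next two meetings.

Nov 24 1998, Dec 29 1998

Every date is a Tuesday; gaps 28, 35, 28, 28, 35, 28 days.
Each is the last Tuesday of its month (at least one falls on the 29th or later, ruling out '4th Tuesday').
November 1998 ends with Tuesday Nov 24 1998.
Last Tuesday of December 1998: Dec 29 1998.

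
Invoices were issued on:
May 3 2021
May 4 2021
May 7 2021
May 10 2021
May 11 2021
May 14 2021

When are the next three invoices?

Every event lands on a Monday or Tuesday or Friday (gaps cycle 1, 3, 3, 1, 3).
So the schedule is: every Monday, Tuesday and Friday.
The following Monday is May 17 2021.
The following Tuesday is May 18 2021.
Next Friday: May 21 2021.

May 17 2021, May 18 2021, May 21 2021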